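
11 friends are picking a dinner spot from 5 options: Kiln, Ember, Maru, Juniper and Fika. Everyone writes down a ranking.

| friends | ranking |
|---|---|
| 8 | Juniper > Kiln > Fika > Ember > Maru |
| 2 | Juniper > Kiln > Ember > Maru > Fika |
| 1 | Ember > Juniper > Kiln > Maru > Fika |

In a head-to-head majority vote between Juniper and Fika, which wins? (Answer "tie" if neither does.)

Juniper

Ballots ranking Juniper above Fika: 8 + 2 + 1 = 11.
Ballots ranking Fika above Juniper: 11 − 11 = 0.
Juniper wins the head-to-head 11–0.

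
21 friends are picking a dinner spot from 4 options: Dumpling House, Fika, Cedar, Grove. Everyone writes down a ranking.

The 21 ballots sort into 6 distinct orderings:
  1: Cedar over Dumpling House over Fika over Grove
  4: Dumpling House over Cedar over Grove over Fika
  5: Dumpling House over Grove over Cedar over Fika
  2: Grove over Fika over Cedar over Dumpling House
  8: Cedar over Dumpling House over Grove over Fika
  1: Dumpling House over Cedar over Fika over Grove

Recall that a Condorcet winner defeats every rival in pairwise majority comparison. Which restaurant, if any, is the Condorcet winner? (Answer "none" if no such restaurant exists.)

Check each pair by majority over 21 ballots:
Dumpling House vs Fika: Dumpling House preferred on 1+4+5+8+1 = 19 ballots; Dumpling House wins 19–2.
Dumpling House vs Cedar: 10 to 11, Cedar.
Dumpling House vs Grove: 1+4+5+8+1 = 19 for Dumpling House, 2 for Grove — Dumpling House by 19–2.
Fika vs Cedar: Fika preferred on 2 ballots; Cedar wins 19–2.
Fika vs Grove: Fika is ranked higher on 1+1 = 2 ballots, Grove on 19. Grove wins 19–2.
Cedar vs Grove: Cedar preferred on 1+4+8+1 = 14 ballots; Cedar wins 14–7.
Cedar wins every pairwise contest, so Cedar is the Condorcet winner.

Cedar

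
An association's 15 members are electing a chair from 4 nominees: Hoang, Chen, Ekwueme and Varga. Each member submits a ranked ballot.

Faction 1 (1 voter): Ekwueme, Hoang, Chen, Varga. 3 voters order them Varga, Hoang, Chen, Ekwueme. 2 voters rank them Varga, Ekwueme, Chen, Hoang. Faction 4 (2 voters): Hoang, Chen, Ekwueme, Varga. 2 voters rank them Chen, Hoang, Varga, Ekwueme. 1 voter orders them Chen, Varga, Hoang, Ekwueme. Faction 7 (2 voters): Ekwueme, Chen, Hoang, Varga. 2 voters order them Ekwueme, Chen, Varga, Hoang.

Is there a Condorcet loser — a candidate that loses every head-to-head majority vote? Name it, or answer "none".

Pairwise majorities:
Hoang vs Chen: 6 to 9, Chen.
Hoang vs Ekwueme: Hoang wins 8–7.
Hoang vs Varga: 1+2+2+2 = 7 for Hoang, 8 for Varga — Varga by 8–7.
Chen vs Ekwueme: 3+2+2+1 = 8 for Chen, 7 for Ekwueme — Chen by 8–7.
Chen–Varga: Chen 10–5.
Ekwueme vs Varga: 1+2+2+2 = 7 for Ekwueme, 8 for Varga — Varga by 8–7.
Only Ekwueme has no wins; Ekwueme is the Condorcet loser.

Ekwueme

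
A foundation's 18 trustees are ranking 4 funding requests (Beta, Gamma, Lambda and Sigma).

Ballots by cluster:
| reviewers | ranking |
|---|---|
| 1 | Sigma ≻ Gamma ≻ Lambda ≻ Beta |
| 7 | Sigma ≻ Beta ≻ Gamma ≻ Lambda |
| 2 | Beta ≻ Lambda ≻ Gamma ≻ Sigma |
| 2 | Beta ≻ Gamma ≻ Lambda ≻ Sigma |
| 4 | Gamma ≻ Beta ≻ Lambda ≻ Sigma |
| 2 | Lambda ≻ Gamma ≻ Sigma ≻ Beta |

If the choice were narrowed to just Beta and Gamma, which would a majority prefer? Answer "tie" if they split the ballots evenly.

Ballots ranking Beta above Gamma: 7 + 2 + 2 = 11.
Ballots ranking Gamma above Beta: 18 − 11 = 7.
Beta wins the head-to-head 11–7.

Beta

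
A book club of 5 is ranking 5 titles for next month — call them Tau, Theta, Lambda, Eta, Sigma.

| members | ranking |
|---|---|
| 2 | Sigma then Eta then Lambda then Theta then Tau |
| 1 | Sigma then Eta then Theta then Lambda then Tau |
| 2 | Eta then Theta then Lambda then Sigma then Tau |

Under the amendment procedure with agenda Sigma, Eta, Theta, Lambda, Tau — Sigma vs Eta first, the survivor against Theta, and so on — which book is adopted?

Sigma

Round 1: Sigma vs Eta — 3–2, Sigma advances.
Round 2: Sigma vs Theta — 3–2, Sigma advances.
Round 3: Sigma vs Lambda — 3–2, Sigma advances.
Round 4: Sigma vs Tau — 5–0, Sigma advances.
Sigma survives the agenda.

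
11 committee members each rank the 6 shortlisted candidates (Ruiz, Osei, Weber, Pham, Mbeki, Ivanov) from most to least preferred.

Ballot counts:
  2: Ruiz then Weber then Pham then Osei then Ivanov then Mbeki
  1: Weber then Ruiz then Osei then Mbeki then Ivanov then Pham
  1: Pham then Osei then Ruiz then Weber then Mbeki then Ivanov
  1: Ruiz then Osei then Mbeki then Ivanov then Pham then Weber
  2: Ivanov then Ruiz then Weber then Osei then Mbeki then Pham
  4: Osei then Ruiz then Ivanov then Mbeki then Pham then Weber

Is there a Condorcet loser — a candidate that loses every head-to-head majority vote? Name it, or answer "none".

none

Head-to-head results (11 committee members):
Ruiz vs Osei: Ruiz wins 6–5.
Ruiz vs Weber: Ruiz is ranked higher on 2+1+1+2+4 = 10 ballots, Weber on 1. Ruiz wins 10–1.
Ruiz–Pham: Ruiz 10–1.
Ruiz vs Mbeki: Ruiz, 11–0.
Ruiz–Ivanov: Ruiz 9–2.
Osei vs Weber: Osei, 6–5.
Osei vs Pham: Osei wins 8–3.
Osei–Mbeki: Osei 11–0.
Osei vs Ivanov: Osei preferred on 2+1+1+1+4 = 9 ballots; Osei wins 9–2.
Weber vs Pham: Pham wins 6–5.
Weber vs Mbeki: Weber wins 6–5.
Weber vs Ivanov: 2+1+1 = 4 for Weber, 7 for Ivanov — Ivanov by 7–4.
Pham vs Mbeki: Pham preferred on 2+1 = 3 ballots; Mbeki wins 8–3.
Pham vs Ivanov: Pham is ranked higher on 2+1 = 3 ballots, Ivanov on 8. Ivanov wins 8–3.
Mbeki vs Ivanov: Mbeki is ranked higher on 1+1+1 = 3 ballots, Ivanov on 8. Ivanov wins 8–3.
Every candidate wins at least one matchup (Ruiz beats Osei; Osei beats Weber; Weber beats Mbeki; Pham beats Weber; Mbeki beats Pham; Ivanov beats Weber), so there is no Condorcet loser.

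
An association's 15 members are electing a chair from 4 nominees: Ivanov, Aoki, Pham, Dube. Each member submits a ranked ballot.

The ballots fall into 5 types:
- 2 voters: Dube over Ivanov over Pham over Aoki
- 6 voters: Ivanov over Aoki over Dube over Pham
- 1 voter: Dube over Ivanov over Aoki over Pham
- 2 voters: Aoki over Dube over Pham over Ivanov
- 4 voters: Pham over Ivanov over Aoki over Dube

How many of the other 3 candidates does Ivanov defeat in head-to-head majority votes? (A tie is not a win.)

Ivanov against each rival (15 voters):
Ivanov vs Aoki: Ivanov wins 13–2.
Ivanov vs Pham: Ivanov wins 9–6.
Ivanov vs Dube: 10 to 5, Ivanov.
Ivanov beats Aoki, Pham, Dube — 3 pairwise wins.

3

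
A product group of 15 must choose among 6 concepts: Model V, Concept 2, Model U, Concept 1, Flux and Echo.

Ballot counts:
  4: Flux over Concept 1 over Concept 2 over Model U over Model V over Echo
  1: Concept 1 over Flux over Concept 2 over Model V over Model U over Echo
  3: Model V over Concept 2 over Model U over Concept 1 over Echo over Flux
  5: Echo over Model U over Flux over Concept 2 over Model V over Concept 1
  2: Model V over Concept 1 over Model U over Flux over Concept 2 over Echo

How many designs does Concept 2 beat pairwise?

4

Concept 2 against each rival (15 engineers):
Concept 2 vs Model V: Concept 2 wins 10–5.
Concept 2 vs Model U: Concept 2, 8–7.
Concept 2–Concept 1: Concept 2 8–7.
Concept 2 vs Flux: Flux, 12–3.
Concept 2 vs Echo: Concept 2 is ranked higher on 4+1+3+2 = 10 ballots, Echo on 5. Concept 2 wins 10–5.
Concept 2 beats Model V, Model U, Concept 1, Echo; loses to Flux — 4 pairwise wins.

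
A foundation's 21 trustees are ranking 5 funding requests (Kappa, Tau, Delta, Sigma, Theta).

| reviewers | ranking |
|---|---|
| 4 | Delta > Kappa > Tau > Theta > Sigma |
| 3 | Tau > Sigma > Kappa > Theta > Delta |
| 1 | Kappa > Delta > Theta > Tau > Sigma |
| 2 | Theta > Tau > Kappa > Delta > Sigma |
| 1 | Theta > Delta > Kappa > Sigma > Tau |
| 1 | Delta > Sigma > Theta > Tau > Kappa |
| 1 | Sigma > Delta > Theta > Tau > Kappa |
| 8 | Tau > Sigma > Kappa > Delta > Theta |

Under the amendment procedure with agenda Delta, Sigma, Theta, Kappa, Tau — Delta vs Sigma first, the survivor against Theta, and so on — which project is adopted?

Tau

Round 1: Delta vs Sigma — 9–12, Sigma advances.
Round 2: Sigma vs Theta — 13–8, Sigma advances.
Round 3: Sigma vs Kappa — 13–8, Sigma advances.
Round 4: Sigma vs Tau — 3–18, Tau advances.
Tau survives the agenda.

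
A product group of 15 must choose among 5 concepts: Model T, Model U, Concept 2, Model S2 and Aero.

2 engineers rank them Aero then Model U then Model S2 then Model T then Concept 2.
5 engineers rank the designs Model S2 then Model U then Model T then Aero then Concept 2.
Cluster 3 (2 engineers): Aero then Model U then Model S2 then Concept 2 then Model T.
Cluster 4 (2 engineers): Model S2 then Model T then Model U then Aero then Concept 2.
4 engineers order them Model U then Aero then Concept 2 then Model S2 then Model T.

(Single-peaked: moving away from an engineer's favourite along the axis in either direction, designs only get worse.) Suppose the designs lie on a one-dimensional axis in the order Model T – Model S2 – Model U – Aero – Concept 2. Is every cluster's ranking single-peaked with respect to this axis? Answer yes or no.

yes

Axis positions: Model T=1, Model S2=2, Model U=3, Aero=4, Concept 2=5.
Cluster 1 (peak Aero at position 4): ranking walks positions 4-3-2-1-5, expanding outward from the peak — single-peaked.
Cluster 2 (peak Model S2 at position 2): ranking walks positions 2-3-1-4-5, expanding outward from the peak — single-peaked.
Cluster 3 (peak Aero at position 4): ranking walks positions 4-3-2-5-1, expanding outward from the peak — single-peaked.
Cluster 4 (peak Model S2 at position 2): ranking walks positions 2-1-3-4-5, expanding outward from the peak — single-peaked.
Cluster 5 (peak Model U at position 3): ranking walks positions 3-4-5-2-1, expanding outward from the peak — single-peaked.
Every ranking is single-peaked on this axis.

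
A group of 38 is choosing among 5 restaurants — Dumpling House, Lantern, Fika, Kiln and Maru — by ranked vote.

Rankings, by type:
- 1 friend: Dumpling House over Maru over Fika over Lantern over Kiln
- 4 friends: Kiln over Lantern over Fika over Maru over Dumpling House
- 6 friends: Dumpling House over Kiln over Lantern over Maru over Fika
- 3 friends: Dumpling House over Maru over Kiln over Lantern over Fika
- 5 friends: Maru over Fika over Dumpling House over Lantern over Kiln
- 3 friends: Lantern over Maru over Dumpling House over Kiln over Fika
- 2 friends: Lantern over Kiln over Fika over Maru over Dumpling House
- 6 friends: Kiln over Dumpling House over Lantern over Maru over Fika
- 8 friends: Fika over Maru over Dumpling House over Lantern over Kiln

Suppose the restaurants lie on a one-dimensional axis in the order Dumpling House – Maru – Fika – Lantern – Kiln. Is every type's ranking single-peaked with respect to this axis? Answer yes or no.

Axis positions: Dumpling House=1, Maru=2, Fika=3, Lantern=4, Kiln=5.
Type 1 (peak Dumpling House at position 1): ranking walks positions 1-2-3-4-5, expanding outward from the peak — single-peaked.
Type 2 (peak Kiln at position 5): ranking walks positions 5-4-3-2-1, expanding outward from the peak — single-peaked.
Type 3: ranking walks positions 1-5-4-2-3; Kiln is ranked above Maru even though Maru lies between Kiln and the peak Dumpling House on the axis — preferences dip and rise again. Not single-peaked.
Type 4: ranking walks positions 1-2-5-4-3; Kiln is ranked above Fika even though Fika lies between Kiln and the peak Dumpling House on the axis — preferences dip and rise again. Not single-peaked.
Type 5 (peak Maru at position 2): ranking walks positions 2-3-1-4-5, expanding outward from the peak — single-peaked.
Type 6: ranking walks positions 4-2-1-5-3; Maru is ranked above Fika even though Fika lies between Maru and the peak Lantern on the axis — preferences dip and rise again. Not single-peaked.
Type 7 (peak Lantern at position 4): ranking walks positions 4-5-3-2-1, expanding outward from the peak — single-peaked.
Type 8: ranking walks positions 5-1-4-2-3; Dumpling House is ranked above Lantern even though Lantern lies between Dumpling House and the peak Kiln on the axis — preferences dip and rise again. Not single-peaked.
Type 9 (peak Fika at position 3): ranking walks positions 3-2-1-4-5, expanding outward from the peak — single-peaked.
Type 3 violates single-peakedness, so the profile is not single-peaked on this axis.

no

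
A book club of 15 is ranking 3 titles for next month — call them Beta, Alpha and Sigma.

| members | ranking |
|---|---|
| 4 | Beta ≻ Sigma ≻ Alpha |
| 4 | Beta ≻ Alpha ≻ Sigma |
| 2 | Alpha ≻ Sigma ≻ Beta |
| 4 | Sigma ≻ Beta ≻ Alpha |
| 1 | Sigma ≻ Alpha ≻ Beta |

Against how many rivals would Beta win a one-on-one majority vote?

Beta against each rival (15 members):
Beta vs Alpha: Beta preferred on 4+4+4 = 12 ballots; Beta wins 12–3.
Beta vs Sigma: Beta wins 8–7.
Beta beats Alpha, Sigma — 2 pairwise wins.

2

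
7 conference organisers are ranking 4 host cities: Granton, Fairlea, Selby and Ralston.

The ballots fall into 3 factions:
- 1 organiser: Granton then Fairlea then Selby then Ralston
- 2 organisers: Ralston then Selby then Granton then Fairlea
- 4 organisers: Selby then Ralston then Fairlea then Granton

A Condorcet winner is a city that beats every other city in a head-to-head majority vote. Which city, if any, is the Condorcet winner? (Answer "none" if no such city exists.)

Selby

Check each pair by majority over 7 ballots:
Granton vs Fairlea: Fairlea wins 4–3.
Granton–Selby: Selby 6–1.
Granton–Ralston: Ralston 6–1.
Fairlea vs Selby: Selby, 6–1.
Fairlea vs Ralston: Ralston wins 6–1.
Selby vs Ralston: Selby wins 5–2.
Only Selby has no losses; Selby is the Condorcet winner.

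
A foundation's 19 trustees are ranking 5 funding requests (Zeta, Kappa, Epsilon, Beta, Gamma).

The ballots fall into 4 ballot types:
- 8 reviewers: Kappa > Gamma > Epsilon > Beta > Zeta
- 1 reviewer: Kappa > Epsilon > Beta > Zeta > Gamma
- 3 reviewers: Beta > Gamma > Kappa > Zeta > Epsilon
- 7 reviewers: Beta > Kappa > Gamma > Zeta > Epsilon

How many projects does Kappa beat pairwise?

Kappa against each rival (19 reviewers):
Kappa vs Zeta: 19 to 0, Kappa.
Kappa–Epsilon: Kappa 19–0.
Kappa vs Beta: Beta, 10–9.
Kappa vs Gamma: Kappa, 16–3.
Kappa beats Zeta, Epsilon, Gamma; loses to Beta — 3 pairwise wins.

3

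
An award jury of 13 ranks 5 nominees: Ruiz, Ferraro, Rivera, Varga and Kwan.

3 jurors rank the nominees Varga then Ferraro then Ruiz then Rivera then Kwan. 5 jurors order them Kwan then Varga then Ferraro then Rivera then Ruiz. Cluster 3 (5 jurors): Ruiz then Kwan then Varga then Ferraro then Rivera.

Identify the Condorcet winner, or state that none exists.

Pairwise majorities:
Ruiz vs Ferraro: Ruiz preferred on 5 ballots; Ferraro wins 8–5.
Ruiz vs Rivera: Ruiz is ranked higher on 3+5 = 8 ballots, Rivera on 5. Ruiz wins 8–5.
Ruiz vs Varga: Ruiz preferred on 5 ballots; Varga wins 8–5.
Ruiz vs Kwan: 3+5 = 8 for Ruiz, 5 for Kwan — Ruiz by 8–5.
Ferraro vs Rivera: 3+5+5 = 13 for Ferraro, 0 for Rivera — Ferraro by 13–0.
Ferraro vs Varga: Ferraro is ranked higher on 0 ballots, Varga on 13. Varga wins 13–0.
Ferraro vs Kwan: 3 to 10, Kwan.
Rivera vs Varga: 0 for Rivera, 13 for Varga — Varga by 13–0.
Rivera vs Kwan: 3 for Rivera, 10 for Kwan — Kwan by 10–3.
Varga vs Kwan: Varga preferred on 3 ballots; Kwan wins 10–3.
Each nominee drops at least one matchup (Ruiz loses to Ferraro; Ferraro loses to Varga; Rivera loses to Ruiz; Varga loses to Kwan; Kwan loses to Ruiz); the cycle Ruiz → Kwan → Ferraro → Ruiz rules out a Condorcet winner.

none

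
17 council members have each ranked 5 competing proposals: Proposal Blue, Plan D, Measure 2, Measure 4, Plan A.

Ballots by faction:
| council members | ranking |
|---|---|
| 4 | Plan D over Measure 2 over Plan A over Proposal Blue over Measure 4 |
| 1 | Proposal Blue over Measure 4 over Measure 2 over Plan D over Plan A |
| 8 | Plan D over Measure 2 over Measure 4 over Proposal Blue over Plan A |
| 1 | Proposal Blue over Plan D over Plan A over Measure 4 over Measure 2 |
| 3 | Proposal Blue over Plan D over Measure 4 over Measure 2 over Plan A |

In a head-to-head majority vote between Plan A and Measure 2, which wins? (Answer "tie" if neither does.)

Ballots ranking Plan A above Measure 2: 1.
Ballots ranking Measure 2 above Plan A: 17 − 1 = 16.
Measure 2 wins the head-to-head 16–1.

Measure 2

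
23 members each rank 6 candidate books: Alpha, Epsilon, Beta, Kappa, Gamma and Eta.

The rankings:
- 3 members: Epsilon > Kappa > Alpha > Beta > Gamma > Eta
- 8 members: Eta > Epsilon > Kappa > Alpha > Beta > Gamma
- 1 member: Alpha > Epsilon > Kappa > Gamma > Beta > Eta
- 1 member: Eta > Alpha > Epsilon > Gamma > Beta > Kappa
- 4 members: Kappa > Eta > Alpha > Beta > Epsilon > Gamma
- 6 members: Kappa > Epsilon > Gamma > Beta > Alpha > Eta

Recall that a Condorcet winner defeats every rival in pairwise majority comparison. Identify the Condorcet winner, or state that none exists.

Pairwise majorities:
Alpha vs Epsilon: Epsilon wins 17–6.
Alpha vs Beta: Alpha wins 17–6.
Alpha vs Kappa: Kappa wins 21–2.
Alpha vs Gamma: Alpha preferred on 3+8+1+1+4 = 17 ballots; Alpha wins 17–6.
Alpha vs Eta: Eta, 13–10.
Epsilon vs Beta: Epsilon wins 19–4.
Epsilon vs Kappa: 3+8+1+1 = 13 for Epsilon, 10 for Kappa — Epsilon by 13–10.
Epsilon vs Gamma: 23 to 0, Epsilon.
Epsilon vs Eta: Epsilon is ranked higher on 3+1+6 = 10 ballots, Eta on 13. Eta wins 13–10.
Beta vs Kappa: Kappa wins 22–1.
Beta vs Gamma: Beta preferred on 3+8+4 = 15 ballots; Beta wins 15–8.
Beta vs Eta: Eta, 13–10.
Kappa vs Gamma: 22 to 1, Kappa.
Kappa vs Eta: Kappa is ranked higher on 3+1+4+6 = 14 ballots, Eta on 9. Kappa wins 14–9.
Gamma vs Eta: 10 to 13, Eta.
Each book drops at least one matchup (Alpha loses to Epsilon; Epsilon loses to Eta; Beta loses to Alpha; Kappa loses to Epsilon; Gamma loses to Alpha; Eta loses to Kappa); the cycle Epsilon → Kappa → Eta → Epsilon rules out a Condorcet winner.

none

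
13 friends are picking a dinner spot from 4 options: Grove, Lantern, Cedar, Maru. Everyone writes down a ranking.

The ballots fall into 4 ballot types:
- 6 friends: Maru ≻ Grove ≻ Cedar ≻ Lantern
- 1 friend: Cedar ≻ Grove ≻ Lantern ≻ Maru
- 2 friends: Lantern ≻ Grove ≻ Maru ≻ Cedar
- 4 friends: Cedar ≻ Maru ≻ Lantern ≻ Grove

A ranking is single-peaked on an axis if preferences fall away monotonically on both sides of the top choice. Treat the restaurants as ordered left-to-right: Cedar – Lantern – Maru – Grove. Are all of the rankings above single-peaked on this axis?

no

Axis positions: Cedar=1, Lantern=2, Maru=3, Grove=4.
Ballot type 1: ranking walks positions 3-4-1-2; Cedar is ranked above Lantern even though Lantern lies between Cedar and the peak Maru on the axis — preferences dip and rise again. Not single-peaked.
Ballot type 2: ranking walks positions 1-4-2-3; Grove is ranked above Lantern even though Lantern lies between Grove and the peak Cedar on the axis — preferences dip and rise again. Not single-peaked.
Ballot type 3: ranking walks positions 2-4-3-1; Grove is ranked above Maru even though Maru lies between Grove and the peak Lantern on the axis — preferences dip and rise again. Not single-peaked.
Ballot type 4: ranking walks positions 1-3-2-4; Maru is ranked above Lantern even though Lantern lies between Maru and the peak Cedar on the axis — preferences dip and rise again. Not single-peaked.
Ballot type 1 violates single-peakedness, so the profile is not single-peaked on this axis.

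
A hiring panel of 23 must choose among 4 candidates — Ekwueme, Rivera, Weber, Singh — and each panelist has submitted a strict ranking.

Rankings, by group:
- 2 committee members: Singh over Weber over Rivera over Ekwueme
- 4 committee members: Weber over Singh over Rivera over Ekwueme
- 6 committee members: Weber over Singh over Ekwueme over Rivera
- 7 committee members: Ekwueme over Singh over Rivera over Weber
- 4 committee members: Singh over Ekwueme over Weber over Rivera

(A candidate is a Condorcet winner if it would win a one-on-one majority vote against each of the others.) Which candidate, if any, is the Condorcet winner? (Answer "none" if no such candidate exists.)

Singh

Pairwise majorities:
Ekwueme vs Rivera: Ekwueme, 17–6.
Ekwueme vs Weber: Weber, 12–11.
Ekwueme vs Singh: Singh, 16–7.
Rivera vs Weber: Weber wins 16–7.
Rivera vs Singh: Singh wins 23–0.
Weber vs Singh: Singh wins 13–10.
Singh beats each of Ekwueme, Rivera, Weber — Singh is the Condorcet winner.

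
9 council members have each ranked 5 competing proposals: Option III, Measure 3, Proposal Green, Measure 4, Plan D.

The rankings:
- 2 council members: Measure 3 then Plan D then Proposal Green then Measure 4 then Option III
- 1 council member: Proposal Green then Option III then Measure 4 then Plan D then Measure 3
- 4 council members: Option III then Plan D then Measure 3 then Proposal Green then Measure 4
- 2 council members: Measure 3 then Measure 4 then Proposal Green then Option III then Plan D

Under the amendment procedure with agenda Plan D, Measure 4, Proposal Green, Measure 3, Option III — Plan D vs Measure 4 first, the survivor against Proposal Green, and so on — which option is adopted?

Round 1: Plan D vs Measure 4 — 6–3, Plan D advances.
Round 2: Plan D vs Proposal Green — 6–3, Plan D advances.
Round 3: Plan D vs Measure 3 — 5–4, Plan D advances.
Round 4: Plan D vs Option III — 2–7, Option III advances.
Option III survives the agenda.

Option III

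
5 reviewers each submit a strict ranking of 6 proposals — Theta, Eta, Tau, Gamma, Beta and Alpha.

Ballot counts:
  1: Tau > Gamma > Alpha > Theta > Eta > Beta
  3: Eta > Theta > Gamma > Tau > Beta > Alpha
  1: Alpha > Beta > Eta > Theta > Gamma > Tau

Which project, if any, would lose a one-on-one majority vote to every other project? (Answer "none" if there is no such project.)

Alpha

Head-to-head results (5 reviewers):
Theta vs Eta: Eta, 4–1.
Theta–Tau: Theta 4–1.
Theta vs Gamma: Theta wins 4–1.
Theta vs Beta: Theta, 4–1.
Theta vs Alpha: 3 for Theta, 2 for Alpha — Theta by 3–2.
Eta vs Tau: Eta preferred on 3+1 = 4 ballots; Eta wins 4–1.
Eta vs Gamma: Eta, 4–1.
Eta vs Beta: Eta wins 4–1.
Eta vs Alpha: Eta, 3–2.
Tau vs Gamma: Tau preferred on 1 ballot; Gamma wins 4–1.
Tau vs Beta: 1+3 = 4 for Tau, 1 for Beta — Tau by 4–1.
Tau–Alpha: Tau 4–1.
Gamma vs Beta: Gamma, 4–1.
Gamma vs Alpha: 1+3 = 4 for Gamma, 1 for Alpha — Gamma by 4–1.
Beta–Alpha: Beta 3–2.
Only Alpha has no wins; Alpha is the Condorcet loser.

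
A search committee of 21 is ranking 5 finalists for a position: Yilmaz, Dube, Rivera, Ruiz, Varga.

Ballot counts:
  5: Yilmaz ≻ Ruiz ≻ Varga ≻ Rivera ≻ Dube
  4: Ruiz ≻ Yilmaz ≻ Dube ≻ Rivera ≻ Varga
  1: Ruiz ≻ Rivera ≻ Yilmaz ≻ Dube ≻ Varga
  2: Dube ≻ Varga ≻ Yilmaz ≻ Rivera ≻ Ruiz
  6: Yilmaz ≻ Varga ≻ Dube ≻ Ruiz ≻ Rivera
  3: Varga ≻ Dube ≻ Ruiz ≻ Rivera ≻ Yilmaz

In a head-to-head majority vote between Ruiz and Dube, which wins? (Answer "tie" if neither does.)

Ballots ranking Ruiz above Dube: 5 + 4 + 1 = 10.
Ballots ranking Dube above Ruiz: 21 − 10 = 11.
Dube wins the head-to-head 11–10.

Dube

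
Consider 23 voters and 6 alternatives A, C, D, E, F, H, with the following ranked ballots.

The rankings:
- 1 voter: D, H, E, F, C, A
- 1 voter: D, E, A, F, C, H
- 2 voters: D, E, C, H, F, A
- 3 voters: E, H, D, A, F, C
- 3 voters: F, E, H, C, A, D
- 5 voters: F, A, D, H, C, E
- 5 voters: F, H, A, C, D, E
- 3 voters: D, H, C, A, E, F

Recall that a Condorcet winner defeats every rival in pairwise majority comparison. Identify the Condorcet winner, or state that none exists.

F

Check each pair by majority over 23 ballots:
A–C: A 14–9.
A vs D: A, 13–10.
A vs E: A preferred on 5+5+3 = 13 ballots; A wins 13–10.
A vs F: F wins 16–7.
A vs H: A preferred on 1+5 = 6 ballots; H wins 17–6.
C–D: D 15–8.
C–E: C 13–10.
C–F: F 18–5.
C–H: H 20–3.
D vs E: D wins 17–6.
D vs F: F, 13–10.
D vs H: 1+1+2+5+3 = 12 for D, 11 for H — D by 12–11.
E vs F: F, 13–10.
E–H: H 14–9.
F vs H: 14 to 9, F.
Only F has no losses; F is the Condorcet winner.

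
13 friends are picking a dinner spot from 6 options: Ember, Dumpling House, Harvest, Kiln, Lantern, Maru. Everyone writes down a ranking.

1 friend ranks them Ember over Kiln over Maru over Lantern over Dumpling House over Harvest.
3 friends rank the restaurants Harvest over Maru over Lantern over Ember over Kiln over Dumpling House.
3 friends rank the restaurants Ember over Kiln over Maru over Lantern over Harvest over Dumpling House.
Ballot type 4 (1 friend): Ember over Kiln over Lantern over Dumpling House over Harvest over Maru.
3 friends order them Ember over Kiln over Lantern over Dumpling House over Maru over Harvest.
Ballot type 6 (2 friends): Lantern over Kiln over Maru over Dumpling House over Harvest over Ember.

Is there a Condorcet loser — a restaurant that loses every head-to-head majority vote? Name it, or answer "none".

Pairwise majorities:
Ember vs Dumpling House: 11 to 2, Ember.
Ember vs Harvest: 1+3+1+3 = 8 for Ember, 5 for Harvest — Ember by 8–5.
Ember–Kiln: Ember 11–2.
Ember vs Lantern: Ember preferred on 1+3+1+3 = 8 ballots; Ember wins 8–5.
Ember vs Maru: 1+3+1+3 = 8 for Ember, 5 for Maru — Ember by 8–5.
Dumpling House vs Harvest: Dumpling House wins 7–6.
Dumpling House vs Kiln: Kiln, 13–0.
Dumpling House vs Lantern: Lantern wins 13–0.
Dumpling House vs Maru: 1+3 = 4 for Dumpling House, 9 for Maru — Maru by 9–4.
Harvest vs Kiln: 3 for Harvest, 10 for Kiln — Kiln by 10–3.
Harvest–Lantern: Lantern 10–3.
Harvest vs Maru: Harvest is ranked higher on 3+1 = 4 ballots, Maru on 9. Maru wins 9–4.
Kiln vs Lantern: 8 to 5, Kiln.
Kiln vs Maru: Kiln is ranked higher on 1+3+1+3+2 = 10 ballots, Maru on 3. Kiln wins 10–3.
Lantern vs Maru: Lantern preferred on 1+3+2 = 6 ballots; Maru wins 7–6.
Only Harvest has no wins; Harvest is the Condorcet loser.

Harvest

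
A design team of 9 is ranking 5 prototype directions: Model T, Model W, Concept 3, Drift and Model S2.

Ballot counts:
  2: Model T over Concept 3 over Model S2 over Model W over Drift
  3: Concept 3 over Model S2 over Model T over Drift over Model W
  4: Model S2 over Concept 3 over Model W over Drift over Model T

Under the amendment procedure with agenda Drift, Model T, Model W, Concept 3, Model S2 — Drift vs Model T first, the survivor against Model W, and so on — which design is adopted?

Concept 3

Round 1: Drift vs Model T — 4–5, Model T advances.
Round 2: Model T vs Model W — 5–4, Model T advances.
Round 3: Model T vs Concept 3 — 2–7, Concept 3 advances.
Round 4: Concept 3 vs Model S2 — 5–4, Concept 3 advances.
Concept 3 survives the agenda.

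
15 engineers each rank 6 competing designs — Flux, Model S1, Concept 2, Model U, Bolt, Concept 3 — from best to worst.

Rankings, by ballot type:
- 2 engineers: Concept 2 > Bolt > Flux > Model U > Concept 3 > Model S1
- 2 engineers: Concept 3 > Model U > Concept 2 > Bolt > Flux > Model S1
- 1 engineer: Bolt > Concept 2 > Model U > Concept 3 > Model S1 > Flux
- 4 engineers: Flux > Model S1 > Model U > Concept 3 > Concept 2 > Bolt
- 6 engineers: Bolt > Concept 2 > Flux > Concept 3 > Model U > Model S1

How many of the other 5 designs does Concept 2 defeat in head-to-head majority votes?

Concept 2 against each rival (15 engineers):
Concept 2–Flux: Concept 2 11–4.
Concept 2 vs Model S1: Concept 2 preferred on 2+2+1+6 = 11 ballots; Concept 2 wins 11–4.
Concept 2–Model U: Concept 2 9–6.
Concept 2 vs Bolt: Concept 2 is ranked higher on 2+2+4 = 8 ballots, Bolt on 7. Concept 2 wins 8–7.
Concept 2 vs Concept 3: Concept 2 wins 9–6.
Concept 2 beats Flux, Model S1, Model U, Bolt, Concept 3 — 5 pairwise wins.

5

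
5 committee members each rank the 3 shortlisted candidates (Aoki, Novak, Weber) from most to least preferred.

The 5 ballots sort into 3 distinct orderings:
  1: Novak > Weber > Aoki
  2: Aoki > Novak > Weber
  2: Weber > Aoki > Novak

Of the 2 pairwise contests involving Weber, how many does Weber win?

1

Weber against each rival (5 committee members):
Weber vs Aoki: Weber is ranked higher on 1+2 = 3 ballots, Aoki on 2. Weber wins 3–2.
Weber vs Novak: Novak wins 3–2.
Weber beats Aoki; loses to Novak — 1 pairwise win.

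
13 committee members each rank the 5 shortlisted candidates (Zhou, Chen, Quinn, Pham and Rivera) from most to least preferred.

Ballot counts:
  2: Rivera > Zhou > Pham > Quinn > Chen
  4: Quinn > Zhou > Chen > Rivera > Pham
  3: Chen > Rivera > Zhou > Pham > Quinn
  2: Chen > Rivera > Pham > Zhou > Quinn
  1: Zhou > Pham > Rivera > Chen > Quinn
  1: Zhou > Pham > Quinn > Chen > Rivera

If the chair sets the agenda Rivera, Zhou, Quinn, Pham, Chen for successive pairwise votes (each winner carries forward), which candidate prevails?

Round 1: Rivera vs Zhou — 7–6, Rivera advances.
Round 2: Rivera vs Quinn — 8–5, Rivera advances.
Round 3: Rivera vs Pham — 11–2, Rivera advances.
Round 4: Rivera vs Chen — 3–10, Chen advances.
The agenda winner is Chen.

Chen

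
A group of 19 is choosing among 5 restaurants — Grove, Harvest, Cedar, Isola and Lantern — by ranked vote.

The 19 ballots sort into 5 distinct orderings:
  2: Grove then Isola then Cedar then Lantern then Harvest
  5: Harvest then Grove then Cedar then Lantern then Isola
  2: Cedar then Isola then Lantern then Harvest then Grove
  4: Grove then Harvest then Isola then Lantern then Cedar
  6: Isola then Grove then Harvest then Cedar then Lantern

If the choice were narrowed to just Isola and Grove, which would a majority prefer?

Grove

Ballots ranking Isola above Grove: 2 + 6 = 8.
Ballots ranking Grove above Isola: 19 − 8 = 11.
Grove wins the head-to-head 11–8.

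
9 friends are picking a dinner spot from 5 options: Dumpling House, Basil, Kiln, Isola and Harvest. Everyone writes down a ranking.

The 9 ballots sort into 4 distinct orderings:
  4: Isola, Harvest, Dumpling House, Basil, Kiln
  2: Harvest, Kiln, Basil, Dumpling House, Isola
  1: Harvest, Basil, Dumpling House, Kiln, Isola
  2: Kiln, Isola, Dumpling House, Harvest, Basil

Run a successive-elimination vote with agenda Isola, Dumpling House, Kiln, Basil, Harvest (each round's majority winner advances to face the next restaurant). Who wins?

Round 1: Isola vs Dumpling House — 6–3, Isola advances.
Round 2: Isola vs Kiln — 4–5, Kiln advances.
Round 3: Kiln vs Basil — 4–5, Basil advances.
Round 4: Basil vs Harvest — 0–9, Harvest advances.
The agenda winner is Harvest.

Harvest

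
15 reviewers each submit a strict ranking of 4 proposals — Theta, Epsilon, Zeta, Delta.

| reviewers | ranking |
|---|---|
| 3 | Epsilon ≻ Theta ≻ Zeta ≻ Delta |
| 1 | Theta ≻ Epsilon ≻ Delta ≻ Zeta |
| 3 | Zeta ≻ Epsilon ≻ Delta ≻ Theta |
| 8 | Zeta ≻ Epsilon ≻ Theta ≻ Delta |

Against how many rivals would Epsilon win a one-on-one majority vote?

2

Epsilon against each rival (15 reviewers):
Epsilon vs Theta: 14 to 1, Epsilon.
Epsilon vs Zeta: Epsilon preferred on 3+1 = 4 ballots; Zeta wins 11–4.
Epsilon vs Delta: Epsilon is ranked higher on 3+1+3+8 = 15 ballots, Delta on 0. Epsilon wins 15–0.
Epsilon beats Theta, Delta; loses to Zeta — 2 pairwise wins.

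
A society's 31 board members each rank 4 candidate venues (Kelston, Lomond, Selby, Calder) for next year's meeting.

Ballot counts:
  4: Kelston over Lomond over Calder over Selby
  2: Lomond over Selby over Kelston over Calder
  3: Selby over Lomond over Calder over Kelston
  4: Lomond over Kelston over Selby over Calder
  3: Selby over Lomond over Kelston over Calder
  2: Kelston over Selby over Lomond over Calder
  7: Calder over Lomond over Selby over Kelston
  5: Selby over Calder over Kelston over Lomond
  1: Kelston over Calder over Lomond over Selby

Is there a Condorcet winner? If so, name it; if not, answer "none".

Lomond

Check each pair by majority over 31 ballots:
Kelston vs Lomond: Lomond wins 19–12.
Kelston vs Selby: Selby, 20–11.
Kelston vs Calder: Kelston preferred on 4+2+4+3+2+1 = 16 ballots; Kelston wins 16–15.
Lomond–Selby: Lomond 18–13.
Lomond vs Calder: Lomond, 18–13.
Selby vs Calder: 2+3+4+3+2+5 = 19 for Selby, 12 for Calder — Selby by 19–12.
Lomond defeats every rival head-to-head and is the Condorcet winner.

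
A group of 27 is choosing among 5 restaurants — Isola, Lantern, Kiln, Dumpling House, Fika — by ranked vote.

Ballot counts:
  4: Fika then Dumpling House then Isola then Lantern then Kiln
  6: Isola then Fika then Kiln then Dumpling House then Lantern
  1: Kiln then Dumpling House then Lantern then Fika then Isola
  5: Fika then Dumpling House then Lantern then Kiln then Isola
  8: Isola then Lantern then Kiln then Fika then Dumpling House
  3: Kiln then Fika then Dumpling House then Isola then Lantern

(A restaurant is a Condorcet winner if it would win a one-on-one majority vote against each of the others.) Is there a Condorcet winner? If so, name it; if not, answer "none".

Pairwise majorities:
Isola vs Lantern: 21 to 6, Isola.
Isola vs Kiln: Isola is ranked higher on 4+6+8 = 18 ballots, Kiln on 9. Isola wins 18–9.
Isola vs Dumpling House: 6+8 = 14 for Isola, 13 for Dumpling House — Isola by 14–13.
Isola vs Fika: 14 to 13, Isola.
Lantern vs Kiln: 17 to 10, Lantern.
Lantern vs Dumpling House: Lantern preferred on 8 ballots; Dumpling House wins 19–8.
Lantern vs Fika: 1+8 = 9 for Lantern, 18 for Fika — Fika by 18–9.
Kiln vs Dumpling House: Kiln preferred on 6+1+8+3 = 18 ballots; Kiln wins 18–9.
Kiln vs Fika: 1+8+3 = 12 for Kiln, 15 for Fika — Fika by 15–12.
Dumpling House vs Fika: Dumpling House is ranked higher on 1 ballot, Fika on 26. Fika wins 26–1.
Isola defeats every rival head-to-head and is the Condorcet winner.

Isola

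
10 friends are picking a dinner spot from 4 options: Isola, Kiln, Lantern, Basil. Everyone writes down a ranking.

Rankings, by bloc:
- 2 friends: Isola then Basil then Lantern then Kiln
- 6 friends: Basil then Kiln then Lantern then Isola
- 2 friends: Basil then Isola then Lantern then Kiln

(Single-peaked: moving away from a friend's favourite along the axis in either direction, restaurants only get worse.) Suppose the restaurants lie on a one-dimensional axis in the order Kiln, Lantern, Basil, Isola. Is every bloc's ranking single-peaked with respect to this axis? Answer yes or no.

no

Axis positions: Kiln=1, Lantern=2, Basil=3, Isola=4.
Bloc 1 (peak Isola at position 4): ranking walks positions 4-3-2-1, expanding outward from the peak — single-peaked.
Bloc 2: ranking walks positions 3-1-2-4; Kiln is ranked above Lantern even though Lantern lies between Kiln and the peak Basil on the axis — preferences dip and rise again. Not single-peaked.
Bloc 3 (peak Basil at position 3): ranking walks positions 3-4-2-1, expanding outward from the peak — single-peaked.
Bloc 2 violates single-peakedness, so the profile is not single-peaked on this axis.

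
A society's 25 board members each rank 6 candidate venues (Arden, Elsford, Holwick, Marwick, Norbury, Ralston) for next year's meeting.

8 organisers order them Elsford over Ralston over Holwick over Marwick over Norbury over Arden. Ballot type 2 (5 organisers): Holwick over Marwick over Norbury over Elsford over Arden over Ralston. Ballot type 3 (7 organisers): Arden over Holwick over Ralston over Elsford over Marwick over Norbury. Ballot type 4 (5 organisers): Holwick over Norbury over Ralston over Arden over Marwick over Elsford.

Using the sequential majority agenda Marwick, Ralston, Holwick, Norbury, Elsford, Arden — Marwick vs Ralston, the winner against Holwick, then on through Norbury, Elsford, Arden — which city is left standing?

Round 1: Marwick vs Ralston — 5–20, Ralston advances.
Round 2: Ralston vs Holwick — 8–17, Holwick advances.
Round 3: Holwick vs Norbury — 25–0, Holwick advances.
Round 4: Holwick vs Elsford — 17–8, Holwick advances.
Round 5: Holwick vs Arden — 18–7, Holwick advances.
Holwick survives the agenda.

Holwick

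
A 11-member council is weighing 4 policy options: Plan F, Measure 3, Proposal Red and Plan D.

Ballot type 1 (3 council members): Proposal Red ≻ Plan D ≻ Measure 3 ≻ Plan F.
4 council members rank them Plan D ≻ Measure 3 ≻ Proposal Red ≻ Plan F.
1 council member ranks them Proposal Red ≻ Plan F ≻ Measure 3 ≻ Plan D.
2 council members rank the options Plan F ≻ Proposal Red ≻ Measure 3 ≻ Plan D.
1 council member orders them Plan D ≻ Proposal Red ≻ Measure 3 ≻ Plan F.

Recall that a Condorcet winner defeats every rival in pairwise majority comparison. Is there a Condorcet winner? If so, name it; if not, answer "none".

Head-to-head results (11 council members):
Plan F vs Measure 3: 3 to 8, Measure 3.
Plan F vs Proposal Red: Plan F is ranked higher on 2 ballots, Proposal Red on 9. Proposal Red wins 9–2.
Plan F vs Plan D: 3 to 8, Plan D.
Measure 3 vs Proposal Red: Measure 3 preferred on 4 ballots; Proposal Red wins 7–4.
Measure 3 vs Plan D: Measure 3 is ranked higher on 1+2 = 3 ballots, Plan D on 8. Plan D wins 8–3.
Proposal Red vs Plan D: 3+1+2 = 6 for Proposal Red, 5 for Plan D — Proposal Red by 6–5.
Proposal Red defeats every rival head-to-head and is the Condorcet winner.

Proposal Red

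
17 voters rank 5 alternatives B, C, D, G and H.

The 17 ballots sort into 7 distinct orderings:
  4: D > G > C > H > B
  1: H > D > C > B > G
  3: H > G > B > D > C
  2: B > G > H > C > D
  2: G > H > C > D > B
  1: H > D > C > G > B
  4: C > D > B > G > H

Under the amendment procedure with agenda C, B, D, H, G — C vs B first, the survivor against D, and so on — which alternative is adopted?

Round 1: C vs B — 12–5, C advances.
Round 2: C vs D — 8–9, D advances.
Round 3: D vs H — 8–9, H advances.
Round 4: H vs G — 5–12, G advances.
The agenda winner is G.

G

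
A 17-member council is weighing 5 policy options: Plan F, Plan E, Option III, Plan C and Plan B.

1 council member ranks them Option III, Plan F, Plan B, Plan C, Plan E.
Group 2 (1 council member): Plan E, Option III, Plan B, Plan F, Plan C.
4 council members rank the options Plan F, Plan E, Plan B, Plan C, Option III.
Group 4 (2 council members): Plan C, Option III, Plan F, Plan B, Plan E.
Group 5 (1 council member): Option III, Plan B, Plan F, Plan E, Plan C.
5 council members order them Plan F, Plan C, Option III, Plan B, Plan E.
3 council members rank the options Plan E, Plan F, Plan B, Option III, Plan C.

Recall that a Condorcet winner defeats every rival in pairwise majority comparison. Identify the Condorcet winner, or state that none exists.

Check each pair by majority over 17 ballots:
Plan F vs Plan E: Plan F, 13–4.
Plan F vs Option III: Plan F wins 12–5.
Plan F vs Plan C: Plan F wins 15–2.
Plan F–Plan B: Plan F 15–2.
Plan E–Option III: Option III 9–8.
Plan E vs Plan C: Plan E, 9–8.
Plan E vs Plan B: Plan B, 9–8.
Option III vs Plan C: Plan C wins 11–6.
Option III vs Plan B: Option III wins 10–7.
Plan C vs Plan B: Plan B, 10–7.
Plan F defeats every rival head-to-head and is the Condorcet winner.

Plan F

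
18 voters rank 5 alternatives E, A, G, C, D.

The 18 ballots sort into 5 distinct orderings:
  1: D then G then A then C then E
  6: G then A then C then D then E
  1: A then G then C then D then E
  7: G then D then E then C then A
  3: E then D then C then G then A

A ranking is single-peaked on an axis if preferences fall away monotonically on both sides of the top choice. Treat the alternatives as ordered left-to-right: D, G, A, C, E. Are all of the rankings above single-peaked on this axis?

Axis positions: D=1, G=2, A=3, C=4, E=5.
Type 1 (peak D at position 1): ranking walks positions 1-2-3-4-5, expanding outward from the peak — single-peaked.
Type 2 (peak G at position 2): ranking walks positions 2-3-4-1-5, expanding outward from the peak — single-peaked.
Type 3 (peak A at position 3): ranking walks positions 3-2-4-1-5, expanding outward from the peak — single-peaked.
Type 4: ranking walks positions 2-1-5-4-3; E is ranked above A even though A lies between E and the peak G on the axis — preferences dip and rise again. Not single-peaked.
Type 5: ranking walks positions 5-1-4-2-3; D is ranked above C even though C lies between D and the peak E on the axis — preferences dip and rise again. Not single-peaked.
Type 4 violates single-peakedness, so the profile is not single-peaked on this axis.

no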